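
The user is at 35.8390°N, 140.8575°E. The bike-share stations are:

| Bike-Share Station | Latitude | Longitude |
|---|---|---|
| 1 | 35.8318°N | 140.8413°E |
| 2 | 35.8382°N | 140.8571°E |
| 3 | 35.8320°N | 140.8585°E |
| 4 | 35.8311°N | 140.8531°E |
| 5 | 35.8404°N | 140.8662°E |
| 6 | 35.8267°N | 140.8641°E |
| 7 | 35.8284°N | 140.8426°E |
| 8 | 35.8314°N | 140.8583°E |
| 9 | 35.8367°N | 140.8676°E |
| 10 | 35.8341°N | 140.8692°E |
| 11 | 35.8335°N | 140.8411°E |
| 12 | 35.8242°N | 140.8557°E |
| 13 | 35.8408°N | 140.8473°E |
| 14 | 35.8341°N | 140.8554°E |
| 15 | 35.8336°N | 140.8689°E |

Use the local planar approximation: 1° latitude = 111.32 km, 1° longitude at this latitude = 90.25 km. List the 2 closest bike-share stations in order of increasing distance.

2, 14

Distances from 35.8390°N, 140.8575°E:
1: √((-0.0072·111.32)² + (-0.0162·90.25)²) = √(0.642409 + 2.137590) = 1.6673 km
2: √((-0.0008·111.32)² + (-0.0004·90.25)²) = √(0.007931 + 0.001303) = 0.0961 km
3: √((-0.0070·111.32)² + (0.0010·90.25)²) = √(0.607215 + 0.008145) = 0.7844 km
4: √((-0.0079·111.32)² + (-0.0044·90.25)²) = √(0.773394 + 0.157688) = 0.9649 km
5: √((0.0014·111.32)² + (0.0087·90.25)²) = √(0.024289 + 0.616500) = 0.8005 km
6: √((-0.0123·111.32)² + (0.0066·90.25)²) = √(1.874807 + 0.354799) = 1.4932 km
7: √((-0.0106·111.32)² + (-0.0149·90.25)²) = √(1.392381 + 1.808285) = 1.7890 km
8: √((-0.0076·111.32)² + (0.0008·90.25)²) = √(0.715770 + 0.005213) = 0.8491 km
9: √((-0.0023·111.32)² + (0.0101·90.25)²) = √(0.065554 + 0.830878) = 0.9468 km
10: √((-0.0049·111.32)² + (0.0117·90.25)²) = √(0.297535 + 1.114978) = 1.1885 km
11: √((-0.0055·111.32)² + (-0.0164·90.25)²) = √(0.374862 + 2.190696) = 1.6017 km
12: √((-0.0148·111.32)² + (-0.0018·90.25)²) = √(2.714375 + 0.026390) = 1.6555 km
13: √((0.0018·111.32)² + (-0.0102·90.25)²) = √(0.040151 + 0.847412) = 0.9421 km
14: √((-0.0049·111.32)² + (-0.0021·90.25)²) = √(0.297535 + 0.035920) = 0.5775 km
15: √((-0.0054·111.32)² + (0.0114·90.25)²) = √(0.361355 + 1.058532) = 1.1916 km
Sorted: 2 (0.0961 km) < 14 (0.5775 km) < 3 (0.7844 km) < 5 (0.8005 km) < …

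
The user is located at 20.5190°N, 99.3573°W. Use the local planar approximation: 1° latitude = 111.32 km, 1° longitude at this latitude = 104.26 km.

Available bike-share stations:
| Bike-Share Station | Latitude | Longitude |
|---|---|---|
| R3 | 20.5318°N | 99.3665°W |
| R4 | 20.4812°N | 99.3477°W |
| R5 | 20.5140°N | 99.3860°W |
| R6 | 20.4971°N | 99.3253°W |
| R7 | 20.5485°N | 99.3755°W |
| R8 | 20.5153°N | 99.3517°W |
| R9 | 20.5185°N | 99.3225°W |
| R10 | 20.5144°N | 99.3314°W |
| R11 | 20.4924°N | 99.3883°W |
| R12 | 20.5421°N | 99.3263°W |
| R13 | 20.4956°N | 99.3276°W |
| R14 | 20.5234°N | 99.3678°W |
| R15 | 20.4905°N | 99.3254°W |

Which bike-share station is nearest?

R8

Distances from 20.5190°N, 99.3573°W:
R3: 1.7177 km
R4: 4.3253 km
R5: 3.0436 km
R6: 4.1321 km
R7: 3.7927 km
R8: 0.7145 km
R9: 3.6287 km
R10: 2.7485 km
R11: 4.3834 km
R12: 4.1302 km
R13: 4.0465 km
R14: 1.1993 km
R15: 4.5964 km
Minimum: R8 at 0.7145 km.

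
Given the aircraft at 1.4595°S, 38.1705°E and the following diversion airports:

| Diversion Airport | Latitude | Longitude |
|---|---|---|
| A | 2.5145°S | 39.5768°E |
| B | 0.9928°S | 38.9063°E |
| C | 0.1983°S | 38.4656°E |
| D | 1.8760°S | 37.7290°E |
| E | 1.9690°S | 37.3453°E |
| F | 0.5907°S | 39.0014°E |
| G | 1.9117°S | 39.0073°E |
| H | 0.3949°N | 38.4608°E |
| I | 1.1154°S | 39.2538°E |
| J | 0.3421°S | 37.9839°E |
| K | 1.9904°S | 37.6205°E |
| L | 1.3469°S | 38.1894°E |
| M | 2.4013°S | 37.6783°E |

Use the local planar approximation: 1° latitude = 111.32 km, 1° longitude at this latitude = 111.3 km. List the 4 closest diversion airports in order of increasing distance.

Distances from 1.4595°S, 38.1705°E:
A: √((-1.0550·111.32)² + (1.4063·111.3)²) = √(13792.764295 + 24498.882919) = 195.6825 km
B: √((0.4667·111.32)² + (0.7358·111.3)²) = √(2699.118781 + 6706.715682) = 96.9837 km
C: √((1.2612·111.32)² + (0.2951·111.3)²) = √(19711.256958 + 1078.769720) = 144.1875 km
D: √((-0.4165·111.32)² + (-0.4415·111.3)²) = √(2149.692824 + 2414.636407) = 67.5598 km
E: √((-0.5095·111.32)² + (-0.8252·111.3)²) = √(3216.879344 + 8435.459939) = 107.9460 km
F: √((0.8688·111.32)² + (0.8309·111.3)²) = √(9353.755634 + 8552.396884) = 133.8139 km
G: √((-0.4522·111.32)² + (0.8368·111.3)²) = √(2534.005256 + 8674.284693) = 105.8692 km
H: √((1.8544·111.32)² + (0.2903·111.3)²) = √(42614.091354 + 1043.961302) = 208.9451 km
I: √((0.3441·111.32)² + (1.0833·111.3)²) = √(1467.289266 + 14537.435972) = 126.5098 km
J: √((1.1174·111.32)² + (-0.1866·111.3)²) = √(15472.615360 + 431.333915) = 126.1109 km
K: √((-0.5309·111.32)² + (-0.5500·111.3)²) = √(3492.784942 + 3747.276225) = 85.0885 km
L: √((0.1126·111.32)² + (0.0189·111.3)²) = √(157.116999 + 4.425007) = 12.7099 km
M: √((-0.9418·111.32)² + (-0.4922·111.3)²) = √(10991.672185 + 3001.052185) = 118.2908 km
Sorted: L (12.7099 km) < D (67.5598 km) < K (85.0885 km) < B (96.9837 km) < G (105.8692 km) < E (107.9460 km) < …

L, D, K, B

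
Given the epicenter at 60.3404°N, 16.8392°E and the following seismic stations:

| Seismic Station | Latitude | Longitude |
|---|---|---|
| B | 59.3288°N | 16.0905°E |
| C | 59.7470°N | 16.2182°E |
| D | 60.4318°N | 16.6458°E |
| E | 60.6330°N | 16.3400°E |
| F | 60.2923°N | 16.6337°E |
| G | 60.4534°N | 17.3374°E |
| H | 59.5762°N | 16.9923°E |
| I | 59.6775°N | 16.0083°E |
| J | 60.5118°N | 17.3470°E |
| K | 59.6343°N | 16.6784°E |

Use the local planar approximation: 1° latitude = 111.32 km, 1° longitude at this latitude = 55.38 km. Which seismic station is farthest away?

B

Distances from 60.3404°N, 16.8392°E:
B: √((-1.0116·111.32)² + (-0.7487·55.38)²) = √(12681.307590 + 1719.180867) = 120.0020 km
C: √((-0.5934·111.32)² + (-0.6210·55.38)²) = √(4363.565298 + 1182.739505) = 74.4735 km
D: √((0.0914·111.32)² + (-0.1934·55.38)²) = √(103.523462 + 114.714639) = 14.7729 km
E: √((0.2926·111.32)² + (-0.4992·55.38)²) = √(1060.950297 + 764.284507) = 42.7228 km
F: √((-0.0481·111.32)² + (-0.2055·55.38)²) = √(28.670585 + 129.517829) = 12.5773 km
G: √((0.1130·111.32)² + (0.4982·55.38)²) = √(158.235266 + 761.225537) = 30.3226 km
H: √((-0.7642·111.32)² + (0.1531·55.38)²) = √(7237.031485 + 71.887981) = 85.4922 km
I: √((-0.6629·111.32)² + (-0.8309·55.38)²) = √(5445.558568 + 2117.402496) = 86.9653 km
J: √((0.1714·111.32)² + (0.5078·55.38)²) = √(364.055864 + 790.844859) = 33.9838 km
K: √((-0.7061·111.32)² + (-0.1608·55.38)²) = √(6178.439784 + 79.300877) = 79.1059 km
Maximum: B at 120.0020 km.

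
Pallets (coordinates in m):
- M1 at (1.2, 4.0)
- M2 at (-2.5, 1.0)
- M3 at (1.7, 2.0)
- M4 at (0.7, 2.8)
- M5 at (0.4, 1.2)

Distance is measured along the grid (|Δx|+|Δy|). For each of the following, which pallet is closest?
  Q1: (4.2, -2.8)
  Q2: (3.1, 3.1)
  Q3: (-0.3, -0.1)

Q1 at (4.2, -2.8):
  M1: 9.8 m
  M2: 10.5 m
  M3: 7.3 m
  M4: 9.1 m
  M5: 7.8 m
  → nearest: M3 (7.3 m)
Q2 at (3.1, 3.1):
  M1: 2.8 m
  M2: 7.7 m
  M3: 2.5 m
  M4: 2.7 m
  M5: 4.6 m
  → nearest: M3 (2.5 m)
Q3 at (-0.3, -0.1):
  M1: 5.6 m
  M2: 3.3 m
  M3: 4.1 m
  M4: 3.9 m
  M5: 2.0 m
  → nearest: M5 (2.0 m)

Q1→M3; Q2→M3; Q3→M5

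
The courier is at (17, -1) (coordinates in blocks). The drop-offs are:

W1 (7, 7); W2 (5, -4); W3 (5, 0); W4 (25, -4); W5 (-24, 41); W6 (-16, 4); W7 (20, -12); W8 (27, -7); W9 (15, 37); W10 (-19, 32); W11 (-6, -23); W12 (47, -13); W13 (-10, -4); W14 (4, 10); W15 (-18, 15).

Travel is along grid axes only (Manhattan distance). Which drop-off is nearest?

W4

Distances from (17, -1):
W1: 18 blocks
W2: 15 blocks
W3: 13 blocks
W4: 11 blocks
W5: 83 blocks
W6: 38 blocks
W7: 14 blocks
W8: 16 blocks
W9: 40 blocks
W10: 69 blocks
W11: 45 blocks
W12: 42 blocks
W13: 30 blocks
W14: 24 blocks
W15: 51 blocks
Minimum: W4 at 11 blocks.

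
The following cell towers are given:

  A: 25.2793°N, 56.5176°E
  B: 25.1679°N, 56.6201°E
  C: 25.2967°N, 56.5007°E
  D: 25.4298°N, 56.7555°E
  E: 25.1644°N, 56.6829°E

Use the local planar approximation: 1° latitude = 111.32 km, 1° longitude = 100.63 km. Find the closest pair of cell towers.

Pairwise distances:
A–C: 2.5776 km
B–E: 6.3316 km
A–B: 16.1300 km
B–C: 18.7068 km
A–E: 20.9832 km
C–E: 23.5174 km
A–D: 29.2199 km
C–D: 29.6137 km
D–E: 30.4342 km
B–D: 32.1815 km
Closest pair: A–C at 2.5776 km.

A and C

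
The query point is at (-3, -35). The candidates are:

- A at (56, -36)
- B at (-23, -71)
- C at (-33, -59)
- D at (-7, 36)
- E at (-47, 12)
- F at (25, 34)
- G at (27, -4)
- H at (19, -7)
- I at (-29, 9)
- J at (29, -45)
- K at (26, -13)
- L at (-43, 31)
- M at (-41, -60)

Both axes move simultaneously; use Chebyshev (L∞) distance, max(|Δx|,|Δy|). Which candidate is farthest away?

D

Distances from (-3, -35):
A: 59
B: 36
C: 30
D: 71
E: 47
F: 69
G: 31
H: 28
I: 44
J: 32
K: 29
L: 66
M: 38
Maximum: D at 71.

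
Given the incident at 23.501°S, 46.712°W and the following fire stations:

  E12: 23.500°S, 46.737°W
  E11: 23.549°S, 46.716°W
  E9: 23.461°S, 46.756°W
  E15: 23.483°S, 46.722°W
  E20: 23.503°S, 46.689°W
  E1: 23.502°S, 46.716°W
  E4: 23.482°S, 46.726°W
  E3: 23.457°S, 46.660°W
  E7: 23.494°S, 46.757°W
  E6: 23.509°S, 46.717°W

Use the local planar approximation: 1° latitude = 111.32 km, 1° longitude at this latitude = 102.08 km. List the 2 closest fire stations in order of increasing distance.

Distances from 23.501°S, 46.712°W:
E12: √((0.001·111.32)² + (-0.025·102.08)²) = √(0.01239 + 6.51270) = 2.554 km
E11: √((-0.048·111.32)² + (-0.004·102.08)²) = √(28.55150 + 0.16673) = 5.359 km
E9: √((0.040·111.32)² + (-0.044·102.08)²) = √(19.82743 + 20.17375) = 6.325 km
E15: √((0.018·111.32)² + (-0.010·102.08)²) = √(4.01505 + 1.04203) = 2.249 km
E20: √((-0.002·111.32)² + (0.023·102.08)²) = √(0.04957 + 5.51235) = 2.358 km
E1: √((-0.001·111.32)² + (-0.004·102.08)²) = √(0.01239 + 0.16673) = 0.423 km
E4: √((0.019·111.32)² + (-0.014·102.08)²) = √(4.47356 + 2.04238) = 2.553 km
E3: √((0.044·111.32)² + (0.052·102.08)²) = √(23.99119 + 28.17656) = 7.223 km
E7: √((0.007·111.32)² + (-0.045·102.08)²) = √(0.60721 + 21.10116) = 4.659 km
E6: √((-0.008·111.32)² + (-0.005·102.08)²) = √(0.79310 + 0.26051) = 1.026 km
Sorted: E1 (0.423 km) < E6 (1.026 km) < E15 (2.249 km) < E20 (2.358 km) < …

E1, E6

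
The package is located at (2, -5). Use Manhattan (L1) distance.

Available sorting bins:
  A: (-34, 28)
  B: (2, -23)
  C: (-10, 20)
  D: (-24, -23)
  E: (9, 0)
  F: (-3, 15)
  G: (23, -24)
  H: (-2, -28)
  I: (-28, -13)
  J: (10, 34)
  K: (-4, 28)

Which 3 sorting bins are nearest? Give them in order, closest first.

E, B, F

Distances from (2, -5):
A: 69
B: 18
C: 37
D: 44
E: 12
F: 25
G: 40
H: 27
I: 38
J: 47
K: 39
Sorted: E (12) < B (18) < F (25) < H (27) < C (37) < …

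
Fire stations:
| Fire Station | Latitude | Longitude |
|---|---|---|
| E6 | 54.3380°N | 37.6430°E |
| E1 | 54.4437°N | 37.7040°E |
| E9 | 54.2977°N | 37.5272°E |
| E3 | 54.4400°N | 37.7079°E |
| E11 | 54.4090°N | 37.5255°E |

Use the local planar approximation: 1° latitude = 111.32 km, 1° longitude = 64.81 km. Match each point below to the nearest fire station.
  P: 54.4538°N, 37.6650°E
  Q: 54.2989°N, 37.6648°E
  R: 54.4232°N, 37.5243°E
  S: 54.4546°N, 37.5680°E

P→E1; Q→E6; R→E11; S→E11

P at 54.4538°N, 37.6650°E:
  E6: 12.9695 km
  E1: 2.7664 km
  E9: 19.5377 km
  E3: 3.1765 km
  E11: 10.3253 km
  → nearest: E1 (2.7664 km)
Q at 54.2989°N, 37.6648°E:
  E6: 4.5762 km
  E1: 16.3181 km
  E9: 8.9189 km
  E3: 15.9537 km
  E11: 15.2225 km
  → nearest: E6 (4.5762 km)
R at 54.4232°N, 37.5243°E:
  E6: 12.2121 km
  E1: 11.8678 km
  E9: 13.9719 km
  E3: 12.0452 km
  E11: 1.5827 km
  → nearest: E11 (1.5827 km)
S at 54.4546°N, 37.5680°E:
  E6: 13.8602 km
  E1: 8.8973 km
  E9: 17.6651 km
  E3: 9.2114 km
  E11: 5.7753 km
  → nearest: E11 (5.7753 km)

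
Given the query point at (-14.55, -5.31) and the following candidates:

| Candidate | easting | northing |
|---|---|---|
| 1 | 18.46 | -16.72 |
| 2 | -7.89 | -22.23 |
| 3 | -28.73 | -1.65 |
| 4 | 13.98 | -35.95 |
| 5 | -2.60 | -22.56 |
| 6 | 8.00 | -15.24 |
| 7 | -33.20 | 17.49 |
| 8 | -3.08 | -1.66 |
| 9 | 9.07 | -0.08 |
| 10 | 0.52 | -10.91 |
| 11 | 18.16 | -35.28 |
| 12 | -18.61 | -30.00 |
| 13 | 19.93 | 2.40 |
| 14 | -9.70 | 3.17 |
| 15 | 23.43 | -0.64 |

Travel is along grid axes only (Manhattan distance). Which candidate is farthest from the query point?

11

Distances from (-14.55, -5.31):
1: |33.01| + |-11.41| = 33.01 + 11.41 = 44.42
2: |6.66| + |-16.92| = 6.66 + 16.92 = 23.58
3: |-14.18| + |3.66| = 14.18 + 3.66 = 17.84
4: |28.53| + |-30.64| = 28.53 + 30.64 = 59.17
5: |11.95| + |-17.25| = 11.95 + 17.25 = 29.20
6: |22.55| + |-9.93| = 22.55 + 9.93 = 32.48
7: |-18.65| + |22.80| = 18.65 + 22.80 = 41.45
8: |11.47| + |3.65| = 11.47 + 3.65 = 15.12
9: |23.62| + |5.23| = 23.62 + 5.23 = 28.85
10: |15.07| + |-5.60| = 15.07 + 5.60 = 20.67
11: |32.71| + |-29.97| = 32.71 + 29.97 = 62.68
12: |-4.06| + |-24.69| = 4.06 + 24.69 = 28.75
13: |34.48| + |7.71| = 34.48 + 7.71 = 42.19
14: |4.85| + |8.48| = 4.85 + 8.48 = 13.33
15: |37.98| + |4.67| = 37.98 + 4.67 = 42.65
Maximum: 11 at 62.68.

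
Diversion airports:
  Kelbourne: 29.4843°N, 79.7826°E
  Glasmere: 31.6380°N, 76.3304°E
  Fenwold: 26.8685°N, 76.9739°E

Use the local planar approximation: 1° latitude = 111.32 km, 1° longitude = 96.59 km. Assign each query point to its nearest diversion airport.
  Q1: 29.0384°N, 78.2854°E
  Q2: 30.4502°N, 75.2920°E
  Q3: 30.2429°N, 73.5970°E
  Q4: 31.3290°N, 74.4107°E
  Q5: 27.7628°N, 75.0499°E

Q1→Kelbourne; Q2→Glasmere; Q3→Glasmere; Q4→Glasmere; Q5→Fenwold

Q1 at 29.0384°N, 78.2854°E:
  Kelbourne: 152.8962 km
  Glasmere: 345.5477 km
  Fenwold: 272.7549 km
  → nearest: Kelbourne (152.8962 km)
Q2 at 30.4502°N, 75.2920°E:
  Kelbourne: 446.8757 km
  Glasmere: 165.9626 km
  Fenwold: 430.5404 km
  → nearest: Glasmere (165.9626 km)
Q3 at 30.2429°N, 73.5970°E:
  Kelbourne: 603.4056 km
  Glasmere: 306.3086 km
  Fenwold: 497.4877 km
  → nearest: Glasmere (306.3086 km)
Q4 at 31.3290°N, 74.4107°E:
  Kelbourne: 558.0299 km
  Glasmere: 188.5874 km
  Fenwold: 554.8427 km
  → nearest: Glasmere (188.5874 km)
Q5 at 27.7628°N, 75.0499°E:
  Kelbourne: 495.6754 km
  Glasmere: 448.7678 km
  Fenwold: 210.8248 km
  → nearest: Fenwold (210.8248 km)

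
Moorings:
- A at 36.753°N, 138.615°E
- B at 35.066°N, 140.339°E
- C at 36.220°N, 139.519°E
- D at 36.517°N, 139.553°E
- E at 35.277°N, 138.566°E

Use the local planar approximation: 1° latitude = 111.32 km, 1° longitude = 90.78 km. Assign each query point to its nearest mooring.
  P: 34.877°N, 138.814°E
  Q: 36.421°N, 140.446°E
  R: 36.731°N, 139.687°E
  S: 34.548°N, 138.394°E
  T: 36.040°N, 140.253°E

P→E; Q→D; R→D; S→E; T→C

P at 34.877°N, 138.814°E:
  A: 209.616 km
  B: 140.029 km
  C: 162.626 km
  D: 194.501 km
  E: 49.896 km
  → nearest: E (49.896 km)
Q at 36.421°N, 140.446°E:
  A: 170.277 km
  B: 151.151 km
  C: 87.077 km
  D: 81.768 km
  E: 212.944 km
  → nearest: D (81.768 km)
R at 36.731°N, 139.687°E:
  A: 97.347 km
  B: 194.569 km
  C: 58.893 km
  D: 26.749 km
  E: 191.192 km
  → nearest: D (26.749 km)
S at 34.548°N, 138.394°E:
  A: 246.279 km
  B: 185.745 km
  C: 212.305 km
  D: 243.133 km
  E: 82.641 km
  → nearest: E (82.641 km)
T at 36.040°N, 140.253°E:
  A: 168.555 km
  B: 108.706 km
  C: 69.580 km
  D: 82.811 km
  E: 175.123 km
  → nearest: C (69.580 km)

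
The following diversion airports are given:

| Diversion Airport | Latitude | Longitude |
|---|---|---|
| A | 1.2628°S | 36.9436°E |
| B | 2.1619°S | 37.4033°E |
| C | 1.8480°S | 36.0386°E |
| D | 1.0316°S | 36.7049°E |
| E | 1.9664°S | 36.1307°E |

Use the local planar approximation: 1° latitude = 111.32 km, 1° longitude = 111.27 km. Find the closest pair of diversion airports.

C and E

Pairwise distances:
A–B: √((-0.8991·111.32)² + (0.4597·111.27)²) = √(10017.570111 + 2616.406284) = 112.4010 km
A–C: √((-0.5852·111.32)² + (-0.9050·111.27)²) = √(4243.801190 + 10140.359090) = 119.9340 km
A–D: √((0.2312·111.32)² + (-0.2387·111.27)²) = √(662.402640 + 705.441515) = 36.9844 km
A–E: √((-0.7036·111.32)² + (-0.8129·111.27)²) = √(6134.766776 + 8181.452687) = 119.6504 km
B–C: √((0.3139·111.32)² + (-1.3647·111.27)²) = √(1221.037569 + 23058.473825) = 155.8188 km
B–D: √((1.1303·111.32)² + (-0.6984·111.27)²) = √(15831.929618 + 6038.994547) = 147.8882 km
B–E: √((0.1955·111.32)² + (-1.2726·111.27)²) = √(473.630781 + 20051.183611) = 143.2648 km
C–D: √((0.8164·111.32)² + (0.6663·111.27)²) = √(8259.473943 + 5496.621125) = 117.2864 km
C–E: √((-0.1184·111.32)² + (0.0921·111.27)²) = √(173.719992 + 105.020828) = 16.6955 km
D–E: √((-0.9348·111.32)² + (-0.5742·111.27)²) = √(10828.886524 + 4082.089782) = 122.1105 km
Closest pair: C–E at 16.6955 km.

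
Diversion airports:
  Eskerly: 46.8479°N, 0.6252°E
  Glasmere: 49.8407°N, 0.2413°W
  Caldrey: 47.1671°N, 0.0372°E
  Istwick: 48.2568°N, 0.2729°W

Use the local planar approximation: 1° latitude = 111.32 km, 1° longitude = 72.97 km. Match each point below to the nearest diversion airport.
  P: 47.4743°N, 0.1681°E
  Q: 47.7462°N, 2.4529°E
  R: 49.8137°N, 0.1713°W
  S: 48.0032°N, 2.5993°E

P→Caldrey; Q→Eskerly; R→Glasmere; S→Eskerly

P at 47.4743°N, 0.1681°E:
  Eskerly: 77.2976 km
  Glasmere: 265.1162 km
  Caldrey: 35.5064 km
  Istwick: 92.8619 km
  → nearest: Caldrey (35.5064 km)
Q at 47.7462°N, 2.4529°E:
  Eskerly: 166.6931 km
  Glasmere: 304.9809 km
  Caldrey: 187.6917 km
  Istwick: 206.8638 km
  → nearest: Eskerly (166.6931 km)
R at 49.8137°N, 0.1713°W:
  Eskerly: 335.2296 km
  Glasmere: 5.9266 km
  Caldrey: 295.0121 km
  Istwick: 173.4726 km
  → nearest: Glasmere (5.9266 km)
S at 48.0032°N, 2.5993°E:
  Eskerly: 193.1073 km
  Glasmere: 291.2135 km
  Caldrey: 208.8435 km
  Istwick: 211.4772 km
  → nearest: Eskerly (193.1073 km)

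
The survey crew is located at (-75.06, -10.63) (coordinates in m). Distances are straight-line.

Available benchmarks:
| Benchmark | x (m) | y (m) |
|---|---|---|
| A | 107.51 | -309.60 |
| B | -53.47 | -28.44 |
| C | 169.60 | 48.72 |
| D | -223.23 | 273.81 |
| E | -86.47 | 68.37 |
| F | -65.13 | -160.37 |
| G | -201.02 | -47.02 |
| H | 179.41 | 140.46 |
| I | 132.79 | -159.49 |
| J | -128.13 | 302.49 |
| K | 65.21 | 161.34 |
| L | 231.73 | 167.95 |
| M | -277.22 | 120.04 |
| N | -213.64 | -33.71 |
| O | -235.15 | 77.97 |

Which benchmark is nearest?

B

Distances from (-75.06, -10.63):
A: √((182.57)² + (-298.97)²) = √(33331.8049 + 89383.0609) = 350.31 m
B: √((21.59)² + (-17.81)²) = √(466.1281 + 317.1961) = 27.99 m
C: √((244.66)² + (59.35)²) = √(59858.5156 + 3522.4225) = 251.76 m
D: √((-148.17)² + (284.44)²) = √(21954.3489 + 80906.1136) = 320.72 m
E: √((-11.41)² + (79.00)²) = √(130.1881 + 6241.0000) = 79.82 m
F: √((9.93)² + (-149.74)²) = √(98.6049 + 22422.0676) = 150.07 m
G: √((-125.96)² + (-36.39)²) = √(15865.9216 + 1324.2321) = 131.11 m
H: √((254.47)² + (151.09)²) = √(64754.9809 + 22828.1881) = 295.94 m
I: √((207.85)² + (-148.86)²) = √(43201.6225 + 22159.2996) = 255.66 m
J: √((-53.07)² + (313.12)²) = √(2816.4249 + 98044.1344) = 317.59 m
K: √((140.27)² + (171.97)²) = √(19675.6729 + 29573.6809) = 221.92 m
L: √((306.79)² + (178.58)²) = √(94120.1041 + 31890.8164) = 354.98 m
M: √((-202.16)² + (130.67)²) = √(40868.6656 + 17074.6489) = 240.71 m
N: √((-138.58)² + (-23.08)²) = √(19204.4164 + 532.6864) = 140.49 m
O: √((-160.09)² + (88.60)²) = √(25628.8081 + 7849.9600) = 182.97 m
Minimum: B at 27.99 m.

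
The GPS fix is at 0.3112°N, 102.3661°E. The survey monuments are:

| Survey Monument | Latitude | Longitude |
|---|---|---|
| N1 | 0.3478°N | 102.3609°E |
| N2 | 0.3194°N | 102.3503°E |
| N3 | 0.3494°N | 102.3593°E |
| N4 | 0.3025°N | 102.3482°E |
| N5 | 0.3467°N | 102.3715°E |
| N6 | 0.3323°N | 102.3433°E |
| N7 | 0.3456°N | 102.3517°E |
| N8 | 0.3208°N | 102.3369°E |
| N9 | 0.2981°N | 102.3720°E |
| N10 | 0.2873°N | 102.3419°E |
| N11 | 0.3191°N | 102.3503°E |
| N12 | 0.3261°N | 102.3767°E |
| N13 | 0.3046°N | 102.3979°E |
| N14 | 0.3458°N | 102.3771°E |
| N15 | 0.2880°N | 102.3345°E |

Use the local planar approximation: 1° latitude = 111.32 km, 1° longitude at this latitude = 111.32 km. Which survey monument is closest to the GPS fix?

Distances from 0.3112°N, 102.3661°E:
N1: √((0.0366·111.32)² + (-0.0052·111.32)²) = √(16.600018 + 0.335084) = 4.1152 km
N2: √((0.0082·111.32)² + (-0.0158·111.32)²) = √(0.833248 + 3.093574) = 1.9816 km
N3: √((0.0382·111.32)² + (-0.0068·111.32)²) = √(18.083110 + 0.573013) = 4.3193 km
N4: √((-0.0087·111.32)² + (-0.0179·111.32)²) = √(0.937961 + 3.970566) = 2.2155 km
N5: √((0.0355·111.32)² + (0.0054·111.32)²) = √(15.617197 + 0.361355) = 3.9973 km
N6: √((0.0211·111.32)² + (-0.0228·111.32)²) = √(5.517106 + 6.441931) = 3.4582 km
N7: √((0.0344·111.32)² + (-0.0144·111.32)²) = √(14.664366 + 2.569635) = 4.1514 km
N8: √((0.0096·111.32)² + (-0.0292·111.32)²) = √(1.142060 + 10.566036) = 3.4217 km
N9: √((-0.0131·111.32)² + (0.0059·111.32)²) = √(2.126616 + 0.431370) = 1.5994 km
N10: √((-0.0239·111.32)² + (-0.0242·111.32)²) = √(7.078516 + 7.257334) = 3.7863 km
N11: √((0.0079·111.32)² + (-0.0158·111.32)²) = √(0.773394 + 3.093574) = 1.9665 km
N12: √((0.0149·111.32)² + (0.0106·111.32)²) = √(2.751180 + 1.392381) = 2.0356 km
N13: √((-0.0066·111.32)² + (0.0318·111.32)²) = √(0.539802 + 12.531430) = 3.6154 km
N14: √((0.0346·111.32)² + (0.0110·111.32)²) = √(14.835377 + 1.499449) = 4.0416 km
N15: √((-0.0232·111.32)² + (-0.0316·111.32)²) = √(6.669947 + 12.374298) = 4.3640 km
Minimum: N9 at 1.5994 km.

N9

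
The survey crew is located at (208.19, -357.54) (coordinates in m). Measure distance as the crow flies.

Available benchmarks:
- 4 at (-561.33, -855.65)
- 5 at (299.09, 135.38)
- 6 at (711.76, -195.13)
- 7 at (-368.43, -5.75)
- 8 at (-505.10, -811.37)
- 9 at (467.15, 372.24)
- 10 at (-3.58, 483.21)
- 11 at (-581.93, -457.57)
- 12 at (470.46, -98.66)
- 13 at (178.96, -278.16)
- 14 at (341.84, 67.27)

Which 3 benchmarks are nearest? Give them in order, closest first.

13, 12, 14

Distances from (208.19, -357.54):
4: 916.66 m
5: 501.23 m
6: 529.11 m
7: 675.46 m
8: 845.43 m
9: 774.36 m
10: 867.01 m
11: 796.43 m
12: 368.52 m
13: 84.59 m
14: 445.34 m
Sorted: 13 (84.59 m) < 12 (368.52 m) < 14 (445.34 m) < 5 (501.23 m) < 6 (529.11 m) < …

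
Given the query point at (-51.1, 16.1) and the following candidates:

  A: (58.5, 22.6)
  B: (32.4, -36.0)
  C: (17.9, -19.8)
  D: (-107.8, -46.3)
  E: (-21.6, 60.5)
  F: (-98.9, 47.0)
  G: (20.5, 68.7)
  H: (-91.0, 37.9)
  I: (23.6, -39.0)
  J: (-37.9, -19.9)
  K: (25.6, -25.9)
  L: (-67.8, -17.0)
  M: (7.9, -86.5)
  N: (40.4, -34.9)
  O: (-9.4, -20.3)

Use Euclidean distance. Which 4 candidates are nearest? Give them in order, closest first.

Distances from (-51.1, 16.1):
A: √((109.6)² + (6.5)²) = √(12012.160 + 42.250) = 109.8
B: √((83.5)² + (-52.1)²) = √(6972.250 + 2714.410) = 98.4
C: √((69.0)² + (-35.9)²) = √(4761.000 + 1288.810) = 77.8
D: √((-56.7)² + (-62.4)²) = √(3214.890 + 3893.760) = 84.3
E: √((29.5)² + (44.4)²) = √(870.250 + 1971.360) = 53.3
F: √((-47.8)² + (30.9)²) = √(2284.840 + 954.810) = 56.9
G: √((71.6)² + (52.6)²) = √(5126.560 + 2766.760) = 88.8
H: √((-39.9)² + (21.8)²) = √(1592.010 + 475.240) = 45.5
I: √((74.7)² + (-55.1)²) = √(5580.090 + 3036.010) = 92.8
J: √((13.2)² + (-36.0)²) = √(174.240 + 1296.000) = 38.3
K: √((76.7)² + (-42.0)²) = √(5882.890 + 1764.000) = 87.4
L: √((-16.7)² + (-33.1)²) = √(278.890 + 1095.610) = 37.1
M: √((59.0)² + (-102.6)²) = √(3481.000 + 10526.760) = 118.4
N: √((91.5)² + (-51.0)²) = √(8372.250 + 2601.000) = 104.8
O: √((41.7)² + (-36.4)²) = √(1738.890 + 1324.960) = 55.4
Sorted: L (37.1) < J (38.3) < H (45.5) < E (53.3) < O (55.4) < F (56.9) < …

L, J, H, E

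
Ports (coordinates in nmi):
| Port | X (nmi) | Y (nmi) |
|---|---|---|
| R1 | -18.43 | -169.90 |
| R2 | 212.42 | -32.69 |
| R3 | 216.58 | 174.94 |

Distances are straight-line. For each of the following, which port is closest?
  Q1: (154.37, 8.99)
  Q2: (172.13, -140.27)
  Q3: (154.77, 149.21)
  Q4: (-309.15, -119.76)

Q1 at (154.37, 8.99):
  R1: 248.72 nmi
  R2: 71.46 nmi
  R3: 177.23 nmi
  → nearest: R2 (71.46 nmi)
Q2 at (172.13, -140.27):
  R1: 192.85 nmi
  R2: 114.88 nmi
  R3: 318.33 nmi
  → nearest: R2 (114.88 nmi)
Q3 at (154.77, 149.21):
  R1: 363.08 nmi
  R2: 190.82 nmi
  R3: 66.95 nmi
  → nearest: R3 (66.95 nmi)
Q4 at (-309.15, -119.76):
  R1: 295.01 nmi
  R2: 528.79 nmi
  R3: 602.69 nmi
  → nearest: R1 (295.01 nmi)

Q1→R2; Q2→R2; Q3→R3; Q4→R1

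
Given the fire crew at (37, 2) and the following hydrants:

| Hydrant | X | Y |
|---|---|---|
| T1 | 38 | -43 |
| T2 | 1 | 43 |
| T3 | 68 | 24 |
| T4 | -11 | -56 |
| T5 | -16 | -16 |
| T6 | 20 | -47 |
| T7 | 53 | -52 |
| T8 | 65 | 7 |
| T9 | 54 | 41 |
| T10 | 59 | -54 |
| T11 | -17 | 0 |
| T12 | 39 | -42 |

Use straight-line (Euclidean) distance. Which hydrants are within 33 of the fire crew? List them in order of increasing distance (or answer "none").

Distances from (37, 2):
T1: 45.0
T2: 54.6
T3: 38.0
T4: 75.3
T5: 56.0
T6: 51.9
T7: 56.3
T8: 28.4
T9: 42.5
T10: 60.2
T11: 54.0
T12: 44.0
Threshold 33: T8 (28.4) is within range.

T8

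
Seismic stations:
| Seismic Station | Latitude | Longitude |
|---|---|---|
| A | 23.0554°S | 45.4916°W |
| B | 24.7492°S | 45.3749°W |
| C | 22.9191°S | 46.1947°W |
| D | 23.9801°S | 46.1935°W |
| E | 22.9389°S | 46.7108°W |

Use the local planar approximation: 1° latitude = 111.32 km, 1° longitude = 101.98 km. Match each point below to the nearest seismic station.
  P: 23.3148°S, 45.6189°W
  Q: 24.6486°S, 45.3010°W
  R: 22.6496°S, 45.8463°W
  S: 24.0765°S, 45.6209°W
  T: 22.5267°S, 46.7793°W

P→A; Q→B; R→C; S→D; T→E

P at 23.3148°S, 45.6189°W:
  A: √((0.2594·111.32)² + (0.1273·101.98)²) = √(833.846939 + 168.533726) = 31.6604 km
  B: √((-1.4344·111.32)² + (0.2440·101.98)²) = √(25496.874626 + 619.169661) = 161.6046 km
  C: √((0.3957·111.32)² + (-0.5758·101.98)²) = √(1940.342945 + 3448.048265) = 73.4057 km
  D: √((-0.6653·111.32)² + (-0.5746·101.98)²) = √(5485.060753 + 3433.691383) = 94.4391 km
  E: √((0.3759·111.32)² + (-1.0919·101.98)²) = √(1751.019759 + 12399.259441) = 118.9549 km
  → nearest: A (31.6604 km)
Q at 24.6486°S, 45.3010°W:
  A: √((1.5932·111.32)² + (-0.1906·101.98)²) = √(31454.804538 + 377.812052) = 178.4170 km
  B: √((-0.1006·111.32)² + (-0.0739·101.98)²) = √(125.412942 + 56.796149) = 13.4985 km
  C: √((1.7295·111.32)² + (-0.8937·101.98)²) = √(37067.007681 + 8306.413200) = 213.0104 km
  D: √((0.6685·111.32)² + (-0.8925·101.98)²) = √(5537.952399 + 8284.121594) = 117.5673 km
  E: √((1.7097·111.32)² + (-1.4098·101.98)²) = √(36223.150369 + 20670.216608) = 238.5233 km
  → nearest: B (13.4985 km)
R at 22.6496°S, 45.8463°W:
  A: √((-0.4058·111.32)² + (0.3547·101.98)²) = √(2040.659196 + 1308.435721) = 57.8714 km
  B: √((-2.0996·111.32)² + (0.4714·101.98)²) = √(54628.531168 + 2311.049095) = 238.6202 km
  C: √((-0.2695·111.32)² + (-0.3484·101.98)²) = √(900.044401 + 1262.368962) = 46.5018 km
  D: √((-1.3305·111.32)² + (-0.3472·101.98)²) = √(21936.945339 + 1253.687940) = 152.2847 km
  E: √((-0.2893·111.32)² + (-0.8645·101.98)²) = √(1037.154038 + 7772.487110) = 93.8597 km
  → nearest: C (46.5018 km)
S at 24.0765°S, 45.6209°W:
  A: √((1.0211·111.32)² + (0.1293·101.98)²) = √(12920.607915 + 173.870965) = 114.4311 km
  B: √((-0.6727·111.32)² + (0.2460·101.98)²) = √(5607.757833 + 629.361583) = 78.9754 km
  C: √((1.1574·111.32)² + (-0.5738·101.98)²) = √(16600.201181 + 3424.136768) = 141.5074 km
  D: √((0.0964·111.32)² + (-0.5726·101.98)²) = √(115.159684 + 3409.829805) = 59.3716 km
  E: √((1.1376·111.32)² + (-1.0899·101.98)²) = √(16037.089839 + 12353.878349) = 168.4962 km
  → nearest: D (59.3716 km)
T at 22.5267°S, 46.7793°W:
  A: √((-0.5287·111.32)² + (1.2877·101.98)²) = √(3463.897371 + 17244.849426) = 143.9053 km
  B: √((-2.2225·111.32)² + (1.4044·101.98)²) = √(61211.064836 + 20512.172346) = 285.8728 km
  C: √((-0.3924·111.32)² + (0.5846·101.98)²) = √(1908.114328 + 3554.247260) = 73.9078 km
  D: √((-1.4534·111.32)² + (0.5858·101.98)²) = √(26176.809173 + 3568.853740) = 172.4693 km
  E: √((-0.4122·111.32)² + (0.0685·101.98)²) = √(2105.534540 + 48.799026) = 46.4148 km
  → nearest: E (46.4148 km)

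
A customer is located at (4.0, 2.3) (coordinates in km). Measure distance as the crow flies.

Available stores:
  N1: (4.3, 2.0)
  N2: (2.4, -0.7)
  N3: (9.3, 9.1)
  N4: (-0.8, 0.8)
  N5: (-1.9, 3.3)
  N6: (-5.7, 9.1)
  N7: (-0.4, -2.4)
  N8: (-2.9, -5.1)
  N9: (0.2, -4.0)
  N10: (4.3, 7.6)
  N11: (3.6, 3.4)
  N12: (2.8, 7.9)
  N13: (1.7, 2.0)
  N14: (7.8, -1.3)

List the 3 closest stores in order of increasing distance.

N1, N11, N13

Distances from (4.0, 2.3):
N1: 0.4 km
N2: 3.4 km
N3: 8.6 km
N4: 5.0 km
N5: 6.0 km
N6: 11.8 km
N7: 6.4 km
N8: 10.1 km
N9: 7.4 km
N10: 5.3 km
N11: 1.2 km
N12: 5.7 km
N13: 2.3 km
N14: 5.2 km
Sorted: N1 (0.4 km) < N11 (1.2 km) < N13 (2.3 km) < N2 (3.4 km) < N4 (5.0 km) < …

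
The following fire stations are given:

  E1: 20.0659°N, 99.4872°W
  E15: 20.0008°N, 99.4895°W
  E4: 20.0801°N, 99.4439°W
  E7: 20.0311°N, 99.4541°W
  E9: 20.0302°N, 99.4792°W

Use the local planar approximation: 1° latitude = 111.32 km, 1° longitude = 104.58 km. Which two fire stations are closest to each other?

E7 and E9

Pairwise distances:
E7–E9: 2.6269 km
E15–E9: 3.4455 km
E1–E9: 4.0612 km
E1–E4: 4.7963 km
E15–E7: 5.0083 km
E1–E7: 5.1952 km
E4–E7: 5.5580 km
E4–E9: 6.6697 km
E1–E15: 7.2509 km
E15–E4: 10.0334 km
Closest pair: E7–E9 at 2.6269 km.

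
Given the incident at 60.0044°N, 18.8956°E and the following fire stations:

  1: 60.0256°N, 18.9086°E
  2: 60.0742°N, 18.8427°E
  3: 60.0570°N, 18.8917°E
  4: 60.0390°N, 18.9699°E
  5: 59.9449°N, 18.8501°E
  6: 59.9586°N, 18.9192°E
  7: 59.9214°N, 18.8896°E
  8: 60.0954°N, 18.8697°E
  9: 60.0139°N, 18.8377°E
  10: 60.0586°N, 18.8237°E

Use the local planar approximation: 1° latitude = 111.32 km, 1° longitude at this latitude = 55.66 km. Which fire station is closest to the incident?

Distances from 60.0044°N, 18.8956°E:
1: 2.4684 km
2: 8.3093 km
3: 5.8595 km
4: 5.6514 km
5: 7.0912 km
6: 5.2650 km
7: 9.2456 km
8: 10.2322 km
9: 3.3918 km
10: 7.2401 km
Minimum: 1 at 2.4684 km.

1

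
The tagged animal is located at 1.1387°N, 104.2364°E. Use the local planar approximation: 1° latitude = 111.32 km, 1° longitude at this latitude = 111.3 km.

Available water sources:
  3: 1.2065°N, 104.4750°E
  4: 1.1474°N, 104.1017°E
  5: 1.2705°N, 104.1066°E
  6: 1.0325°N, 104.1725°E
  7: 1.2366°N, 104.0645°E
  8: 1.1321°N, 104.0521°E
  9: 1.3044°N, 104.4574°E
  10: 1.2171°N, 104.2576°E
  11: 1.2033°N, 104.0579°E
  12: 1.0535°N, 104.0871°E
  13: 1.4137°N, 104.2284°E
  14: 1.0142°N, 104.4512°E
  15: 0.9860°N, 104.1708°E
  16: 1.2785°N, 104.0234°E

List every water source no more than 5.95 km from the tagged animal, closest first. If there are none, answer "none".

Distances from 1.1387°N, 104.2364°E:
3: √((0.0678·111.32)² + (0.2386·111.3)²) = √(56.964696 + 705.230696) = 27.6079 km
4: √((0.0087·111.32)² + (-0.1347·111.3)²) = √(0.937961 + 224.763362) = 15.0234 km
5: √((0.1318·111.32)² + (-0.1298·111.3)²) = √(215.266880 + 208.708297) = 20.5907 km
6: √((-0.1062·111.32)² + (-0.0639·111.3)²) = √(139.764035 + 50.581540) = 13.7966 km
7: √((0.0979·111.32)² + (-0.1719·111.3)²) = √(118.771374 + 366.051408) = 22.0187 km
8: √((-0.0066·111.32)² + (-0.1843·111.3)²) = √(0.539802 + 420.766349) = 20.5257 km
9: √((0.1657·111.32)² + (0.2210·111.3)²) = √(340.244734 + 605.027167) = 30.7453 km
10: √((0.0784·111.32)² + (0.0212·111.3)²) = √(76.169047 + 5.567523) = 9.0408 km
11: √((0.0646·111.32)² + (-0.1785·111.3)²) = √(51.714393 + 394.699676) = 21.1285 km
12: √((-0.0852·111.32)² + (-0.1493·111.3)²) = √(89.955057 + 276.127680) = 19.1333 km
13: √((0.2750·111.32)² + (-0.0080·111.3)²) = √(937.155769 + 0.792812) = 30.6259 km
14: √((-0.1245·111.32)² + (0.2148·111.3)²) = √(192.081305 + 571.556124) = 27.6340 km
15: √((-0.1527·111.32)² + (-0.0656·111.3)²) = √(288.951178 + 53.308690) = 18.5003 km
16: √((0.1398·111.32)² + (-0.2130·111.3)²) = √(242.192527 + 562.017108) = 28.3586 km
Threshold 5.95 km: none within range.

none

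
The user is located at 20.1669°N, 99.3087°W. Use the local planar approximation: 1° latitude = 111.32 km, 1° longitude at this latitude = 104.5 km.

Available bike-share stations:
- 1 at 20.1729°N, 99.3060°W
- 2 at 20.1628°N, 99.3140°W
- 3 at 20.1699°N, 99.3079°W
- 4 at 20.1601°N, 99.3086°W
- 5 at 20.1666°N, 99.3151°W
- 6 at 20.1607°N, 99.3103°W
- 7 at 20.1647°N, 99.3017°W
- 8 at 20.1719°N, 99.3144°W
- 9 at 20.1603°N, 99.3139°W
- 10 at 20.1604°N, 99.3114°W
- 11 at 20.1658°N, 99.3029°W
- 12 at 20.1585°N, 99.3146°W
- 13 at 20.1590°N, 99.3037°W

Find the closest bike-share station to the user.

3

Distances from 20.1669°N, 99.3087°W:
1: 0.7251 km
2: 0.7177 km
3: 0.3443 km
4: 0.7570 km
5: 0.6696 km
6: 0.7101 km
7: 0.7714 km
8: 0.8152 km
9: 0.9138 km
10: 0.7766 km
11: 0.6183 km
12: 1.1201 km
13: 1.0229 km
Minimum: 3 at 0.3443 km.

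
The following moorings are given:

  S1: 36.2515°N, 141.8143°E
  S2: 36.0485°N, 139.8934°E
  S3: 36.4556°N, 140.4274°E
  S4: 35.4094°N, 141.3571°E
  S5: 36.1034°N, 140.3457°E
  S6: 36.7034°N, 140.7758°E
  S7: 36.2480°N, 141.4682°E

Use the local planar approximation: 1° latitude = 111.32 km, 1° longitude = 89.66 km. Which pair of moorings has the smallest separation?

S1 and S7

Pairwise distances:
S1–S2: 173.7041 km
S1–S3: 126.4081 km
S1–S4: 102.3135 km
S1–S5: 132.7028 km
S1–S6: 105.8323 km
S1–S7: 31.0338 km
S2–S3: 65.9250 km
S2–S4: 149.2792 km
S2–S5: 41.0111 km
S2–S6: 107.5837 km
S2–S7: 142.9324 km
S3–S4: 143.2201 km
S3–S5: 39.8853 km
S3–S6: 41.6740 km
S3–S7: 96.1371 km
S4–S5: 119.1291 km
S4–S6: 153.1871 km
S4–S7: 93.8829 km
S5–S6: 77.1250 km
S5–S7: 101.9225 km
S6–S7: 80.1498 km
Closest pair: S1–S7 at 31.0338 km.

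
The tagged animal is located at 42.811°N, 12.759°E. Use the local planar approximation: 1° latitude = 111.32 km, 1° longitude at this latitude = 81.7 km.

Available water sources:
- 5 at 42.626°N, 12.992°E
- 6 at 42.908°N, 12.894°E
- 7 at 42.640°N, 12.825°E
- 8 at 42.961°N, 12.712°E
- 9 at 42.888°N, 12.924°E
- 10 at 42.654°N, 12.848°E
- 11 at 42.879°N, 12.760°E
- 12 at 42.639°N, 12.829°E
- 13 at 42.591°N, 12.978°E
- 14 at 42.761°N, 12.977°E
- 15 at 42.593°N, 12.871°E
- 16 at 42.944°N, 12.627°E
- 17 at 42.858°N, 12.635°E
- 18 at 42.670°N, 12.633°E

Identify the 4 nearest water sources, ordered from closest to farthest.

Distances from 42.811°N, 12.759°E:
5: 28.045 km
6: 15.435 km
7: 19.785 km
8: 17.134 km
9: 15.975 km
10: 18.929 km
11: 7.570 km
12: 19.983 km
13: 30.330 km
14: 18.660 km
15: 25.936 km
16: 18.317 km
17: 11.402 km
18: 18.771 km
Sorted: 11 (7.570 km) < 17 (11.402 km) < 6 (15.435 km) < 9 (15.975 km) < 8 (17.134 km) < 16 (18.317 km) < …

11, 17, 6, 9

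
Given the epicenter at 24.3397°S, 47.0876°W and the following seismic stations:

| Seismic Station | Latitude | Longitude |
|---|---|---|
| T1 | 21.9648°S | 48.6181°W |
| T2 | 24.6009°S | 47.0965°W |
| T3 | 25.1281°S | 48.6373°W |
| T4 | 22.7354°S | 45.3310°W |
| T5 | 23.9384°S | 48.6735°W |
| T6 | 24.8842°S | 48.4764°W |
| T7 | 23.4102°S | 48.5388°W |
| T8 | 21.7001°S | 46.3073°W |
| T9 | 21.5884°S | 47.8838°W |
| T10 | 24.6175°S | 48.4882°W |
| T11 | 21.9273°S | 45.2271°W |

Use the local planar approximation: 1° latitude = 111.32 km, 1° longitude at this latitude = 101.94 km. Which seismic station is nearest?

Distances from 24.3397°S, 47.0876°W:
T1: √((2.3749·111.32)² + (-1.5305·101.94)²) = √(69893.542081 + 24341.981407) = 306.9781 km
T2: √((-0.2612·111.32)² + (-0.0089·101.94)²) = √(845.459368 + 0.823132) = 29.0909 km
T3: √((-0.7884·111.32)² + (-1.5497·101.94)²) = √(7702.640460 + 24956.548644) = 180.7185 km
T4: √((1.6043·111.32)² + (1.7566·101.94)²) = √(31894.629554 + 32065.278429) = 252.9030 km
T5: √((0.4013·111.32)² + (-1.5859·101.94)²) = √(1995.651555 + 26136.104429) = 167.7252 km
T6: √((-0.5445·111.32)² + (-1.3888·101.94)²) = √(3674.025477 + 20043.274492) = 154.0042 km
T7: √((0.9295·111.32)² + (-1.4512·101.94)²) = √(10706.442367 + 21884.861270) = 180.5306 km
T8: √((2.6396·111.32)² + (0.7803·101.94)²) = √(86342.105449 + 6327.213255) = 304.4164 km
T9: √((2.7513·111.32)² + (-0.7962·101.94)²) = √(93804.201661 + 6587.696838) = 316.8468 km
T10: √((-0.2778·111.32)² + (-1.4006·101.94)²) = √(956.336823 + 20385.318560) = 146.0878 km
T11: √((2.4124·111.32)² + (1.8605·101.94)²) = √(72118.225955 + 35970.676629) = 328.7688 km
Minimum: T2 at 29.0909 km.

T2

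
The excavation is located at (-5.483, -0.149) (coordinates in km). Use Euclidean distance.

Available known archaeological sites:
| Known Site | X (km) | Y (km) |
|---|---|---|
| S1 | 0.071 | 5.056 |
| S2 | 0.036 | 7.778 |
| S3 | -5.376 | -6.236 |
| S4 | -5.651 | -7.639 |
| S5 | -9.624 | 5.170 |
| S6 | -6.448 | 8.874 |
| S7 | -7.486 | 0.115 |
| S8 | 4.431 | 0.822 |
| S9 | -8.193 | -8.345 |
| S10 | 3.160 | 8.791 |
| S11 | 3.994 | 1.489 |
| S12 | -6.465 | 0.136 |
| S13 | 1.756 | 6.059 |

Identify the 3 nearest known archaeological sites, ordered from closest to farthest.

S12, S7, S3

Distances from (-5.483, -0.149):
S1: √((5.554)² + (5.205)²) = √(30.84692 + 27.09202) = 7.612 km
S2: √((5.519)² + (7.927)²) = √(30.45936 + 62.83733) = 9.659 km
S3: √((0.107)² + (-6.087)²) = √(0.01145 + 37.05157) = 6.088 km
S4: √((-0.168)² + (-7.490)²) = √(0.02822 + 56.10010) = 7.492 km
S5: √((-4.141)² + (5.319)²) = √(17.14788 + 28.29176) = 6.741 km
S6: √((-0.965)² + (9.023)²) = √(0.93123 + 81.41453) = 9.074 km
S7: √((-2.003)² + (0.264)²) = √(4.01201 + 0.06970) = 2.020 km
S8: √((9.914)² + (0.971)²) = √(98.28740 + 0.94284) = 9.961 km
S9: √((-2.710)² + (-8.196)²) = √(7.34410 + 67.17442) = 8.632 km
S10: √((8.643)² + (8.940)²) = √(74.70145 + 79.92360) = 12.435 km
S11: √((9.477)² + (1.638)²) = √(89.81353 + 2.68304) = 9.618 km
S12: √((-0.982)² + (0.285)²) = √(0.96432 + 0.08123) = 1.023 km
S13: √((7.239)² + (6.208)²) = √(52.40312 + 38.53926) = 9.536 km
Sorted: S12 (1.023 km) < S7 (2.020 km) < S3 (6.088 km) < S5 (6.741 km) < S4 (7.492 km) < …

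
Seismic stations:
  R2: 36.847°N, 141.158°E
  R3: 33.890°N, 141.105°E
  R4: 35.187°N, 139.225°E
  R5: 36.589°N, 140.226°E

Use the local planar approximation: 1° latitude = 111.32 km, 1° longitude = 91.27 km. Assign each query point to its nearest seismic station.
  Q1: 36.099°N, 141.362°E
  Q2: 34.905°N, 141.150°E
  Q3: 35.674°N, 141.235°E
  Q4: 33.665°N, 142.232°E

Q1 at 36.099°N, 141.362°E:
  R2: 85.324 km
  R3: 247.022 km
  R4: 219.885 km
  R5: 117.156 km
  → nearest: R2 (85.324 km)
Q2 at 34.905°N, 141.150°E:
  R2: 216.185 km
  R3: 113.064 km
  R4: 178.477 km
  R5: 205.559 km
  → nearest: R3 (113.064 km)
Q3 at 35.674°N, 141.235°E:
  R2: 130.767 km
  R3: 198.949 km
  R4: 191.295 km
  R5: 137.317 km
  → nearest: R2 (130.767 km)
Q4 at 33.665°N, 142.232°E:
  R2: 367.533 km
  R3: 105.867 km
  R4: 322.534 km
  R5: 373.458 km
  → nearest: R3 (105.867 km)

Q1→R2; Q2→R3; Q3→R2; Q4→R3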